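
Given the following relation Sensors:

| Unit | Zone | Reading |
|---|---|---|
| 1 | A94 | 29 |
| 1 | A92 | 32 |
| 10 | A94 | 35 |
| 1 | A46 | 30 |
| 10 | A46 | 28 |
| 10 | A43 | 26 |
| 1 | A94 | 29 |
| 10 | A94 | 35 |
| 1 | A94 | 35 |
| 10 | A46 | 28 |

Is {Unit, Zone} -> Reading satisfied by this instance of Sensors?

(Unit=1, Zone=A94): 3 rows → Reading takes values {29, 35} — violation
(Unit=1, Zone=A92): 1 row → Reading = 32 ✓
(Unit=10, Zone=A94): 2 rows → Reading = 35, 35 ✓
(Unit=1, Zone=A46): 1 row → Reading = 30 ✓
(Unit=10, Zone=A46): 2 rows → Reading = 28, 28 ✓
(Unit=10, Zone=A43): 1 row → Reading = 26 ✓
Two rows agree on {Unit, Zone} but differ on Reading, so {Unit, Zone} -> Reading does not hold.

No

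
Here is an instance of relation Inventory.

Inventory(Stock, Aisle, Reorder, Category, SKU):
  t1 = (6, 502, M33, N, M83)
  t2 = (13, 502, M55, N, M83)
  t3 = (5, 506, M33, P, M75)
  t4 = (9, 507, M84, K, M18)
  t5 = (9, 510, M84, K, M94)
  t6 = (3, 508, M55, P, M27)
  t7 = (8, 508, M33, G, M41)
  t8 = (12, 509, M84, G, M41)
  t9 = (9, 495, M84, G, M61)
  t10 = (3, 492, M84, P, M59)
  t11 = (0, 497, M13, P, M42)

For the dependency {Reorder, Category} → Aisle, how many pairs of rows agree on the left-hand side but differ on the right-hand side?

2

(Reorder=M84, Category=K): violating pairs (4,5) — 1 pair.
(Reorder=M84, Category=G): violating pairs (8,9) — 1 pair.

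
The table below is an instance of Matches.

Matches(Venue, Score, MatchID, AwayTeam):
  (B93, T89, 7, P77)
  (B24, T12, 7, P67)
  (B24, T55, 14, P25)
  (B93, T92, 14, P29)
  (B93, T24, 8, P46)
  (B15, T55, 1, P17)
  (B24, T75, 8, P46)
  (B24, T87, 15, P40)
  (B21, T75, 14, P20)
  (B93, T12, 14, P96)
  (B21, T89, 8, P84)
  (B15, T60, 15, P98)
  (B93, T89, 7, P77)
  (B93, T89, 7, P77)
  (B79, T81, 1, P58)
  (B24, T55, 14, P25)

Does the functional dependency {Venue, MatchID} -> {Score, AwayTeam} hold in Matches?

No

(Venue=B93, MatchID=7): 3 rows → {Score,AwayTeam} = (T89, P77), (T89, P77), (T89, P77) ✓
(Venue=B24, MatchID=7): 1 row → {Score,AwayTeam} = (T12, P67) ✓
(Venue=B24, MatchID=14): 2 rows → {Score,AwayTeam} = (T55, P25), (T55, P25) ✓
(Venue=B93, MatchID=14): 2 rows → {Score,AwayTeam} takes values {(T92, P29), (T12, P96)} — violation
(Venue=B93, MatchID=8): 1 row → {Score,AwayTeam} = (T24, P46) ✓
(Venue=B15, MatchID=1): 1 row → {Score,AwayTeam} = (T55, P17) ✓
(Venue=B24, MatchID=8): 1 row → {Score,AwayTeam} = (T75, P46) ✓
(Venue=B24, MatchID=15): 1 row → {Score,AwayTeam} = (T87, P40) ✓
(Venue=B21, MatchID=14): 1 row → {Score,AwayTeam} = (T75, P20) ✓
(Venue=B21, MatchID=8): 1 row → {Score,AwayTeam} = (T89, P84) ✓
(Venue=B15, MatchID=15): 1 row → {Score,AwayTeam} = (T60, P98) ✓
(Venue=B79, MatchID=1): 1 row → {Score,AwayTeam} = (T81, P58) ✓
Two rows agree on {Venue, MatchID} but differ on {Score, AwayTeam}, so {Venue, MatchID} -> {Score, AwayTeam} does not hold.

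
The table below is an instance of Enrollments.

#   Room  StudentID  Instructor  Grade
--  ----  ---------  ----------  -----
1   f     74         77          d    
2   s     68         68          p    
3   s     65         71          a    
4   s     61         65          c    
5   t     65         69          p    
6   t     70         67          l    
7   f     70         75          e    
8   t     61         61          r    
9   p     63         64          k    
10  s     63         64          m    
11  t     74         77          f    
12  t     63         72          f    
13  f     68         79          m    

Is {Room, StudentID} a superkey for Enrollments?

Yes

All 13 rows have distinct {Room, StudentID} values, so {Room, StudentID} → (all attributes) holds and {Room, StudentID} is a superkey.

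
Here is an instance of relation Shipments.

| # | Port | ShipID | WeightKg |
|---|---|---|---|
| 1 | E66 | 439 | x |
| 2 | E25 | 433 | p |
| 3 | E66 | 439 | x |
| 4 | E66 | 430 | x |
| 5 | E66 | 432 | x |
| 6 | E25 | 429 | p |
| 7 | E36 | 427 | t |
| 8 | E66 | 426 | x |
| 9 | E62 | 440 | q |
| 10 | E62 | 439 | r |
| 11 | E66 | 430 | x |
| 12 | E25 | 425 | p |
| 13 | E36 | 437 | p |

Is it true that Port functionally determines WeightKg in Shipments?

No

Port=E66: rows 1, 3, 4, 5, 8, 11 → WeightKg = x, x, x, x, x, x ✓
Port=E25: rows 2, 6, 12 → WeightKg = p, p, p ✓
Port=E36: rows 7, 13 → WeightKg takes values {t, p} — violation
Port=E62: rows 9, 10 → WeightKg takes values {q, r} — violation
Two rows agree on Port but differ on WeightKg, so Port -> WeightKg does not hold.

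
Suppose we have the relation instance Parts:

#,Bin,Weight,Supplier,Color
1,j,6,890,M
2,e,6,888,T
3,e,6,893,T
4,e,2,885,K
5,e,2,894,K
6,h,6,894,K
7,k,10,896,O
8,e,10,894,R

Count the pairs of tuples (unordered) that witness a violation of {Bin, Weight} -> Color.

(Bin=e, Weight=6): all 2 rows agree on Color — 0 pairs.
(Bin=e, Weight=2): all 2 rows agree on Color — 0 pairs.

0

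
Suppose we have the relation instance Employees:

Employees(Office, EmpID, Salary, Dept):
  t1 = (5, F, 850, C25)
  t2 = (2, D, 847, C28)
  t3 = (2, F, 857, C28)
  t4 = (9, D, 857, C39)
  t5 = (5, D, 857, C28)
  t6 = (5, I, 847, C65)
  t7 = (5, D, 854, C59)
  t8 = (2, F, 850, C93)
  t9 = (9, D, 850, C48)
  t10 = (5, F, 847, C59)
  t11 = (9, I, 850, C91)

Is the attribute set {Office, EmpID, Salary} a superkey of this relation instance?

All 11 rows have distinct {Office, EmpID, Salary} values, so {Office, EmpID, Salary} → (all attributes) holds and {Office, EmpID, Salary} is a superkey.

Yes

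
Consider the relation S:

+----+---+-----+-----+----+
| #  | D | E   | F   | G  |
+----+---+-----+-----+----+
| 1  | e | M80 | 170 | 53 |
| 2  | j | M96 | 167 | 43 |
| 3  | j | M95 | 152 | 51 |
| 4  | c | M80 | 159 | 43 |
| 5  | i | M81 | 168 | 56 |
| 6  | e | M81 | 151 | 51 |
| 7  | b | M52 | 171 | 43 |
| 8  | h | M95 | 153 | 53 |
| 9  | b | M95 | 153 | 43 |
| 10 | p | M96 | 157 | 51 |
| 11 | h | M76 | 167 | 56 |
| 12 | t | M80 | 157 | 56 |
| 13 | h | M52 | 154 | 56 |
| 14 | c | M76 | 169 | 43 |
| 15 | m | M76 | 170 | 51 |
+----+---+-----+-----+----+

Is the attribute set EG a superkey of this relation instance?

All 15 rows have distinct EG values, so EG → (all attributes) holds and EG is a superkey.

Yes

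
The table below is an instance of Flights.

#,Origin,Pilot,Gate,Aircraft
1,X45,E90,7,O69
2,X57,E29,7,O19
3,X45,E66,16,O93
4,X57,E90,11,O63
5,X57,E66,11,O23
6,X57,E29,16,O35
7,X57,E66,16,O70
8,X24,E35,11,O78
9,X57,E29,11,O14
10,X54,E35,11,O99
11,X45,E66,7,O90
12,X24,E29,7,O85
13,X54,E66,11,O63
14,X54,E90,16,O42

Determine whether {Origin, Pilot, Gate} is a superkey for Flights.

All 14 rows have distinct {Origin, Pilot, Gate} values, so {Origin, Pilot, Gate} → (all attributes) holds and {Origin, Pilot, Gate} is a superkey.

Yes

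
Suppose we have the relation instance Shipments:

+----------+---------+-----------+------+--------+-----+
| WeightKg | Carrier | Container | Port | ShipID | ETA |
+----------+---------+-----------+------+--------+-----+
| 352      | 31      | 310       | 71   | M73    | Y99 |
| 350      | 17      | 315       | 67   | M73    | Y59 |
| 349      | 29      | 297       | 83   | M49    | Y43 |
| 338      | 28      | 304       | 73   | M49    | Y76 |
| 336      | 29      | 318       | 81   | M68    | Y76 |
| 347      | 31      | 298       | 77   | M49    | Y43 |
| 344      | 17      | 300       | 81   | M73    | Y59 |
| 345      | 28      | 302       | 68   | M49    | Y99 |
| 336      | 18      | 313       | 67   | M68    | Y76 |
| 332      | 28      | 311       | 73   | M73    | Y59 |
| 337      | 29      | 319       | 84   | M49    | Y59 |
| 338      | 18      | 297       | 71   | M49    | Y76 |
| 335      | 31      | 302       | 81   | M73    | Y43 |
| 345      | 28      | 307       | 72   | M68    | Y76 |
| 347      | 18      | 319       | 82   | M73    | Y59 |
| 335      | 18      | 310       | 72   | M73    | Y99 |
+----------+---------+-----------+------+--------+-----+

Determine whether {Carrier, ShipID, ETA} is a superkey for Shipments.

No

Two distinct rows share (Carrier=17, ShipID=M73, ETA=Y59), so {Carrier, ShipID, ETA} does not determine every attribute — not a superkey.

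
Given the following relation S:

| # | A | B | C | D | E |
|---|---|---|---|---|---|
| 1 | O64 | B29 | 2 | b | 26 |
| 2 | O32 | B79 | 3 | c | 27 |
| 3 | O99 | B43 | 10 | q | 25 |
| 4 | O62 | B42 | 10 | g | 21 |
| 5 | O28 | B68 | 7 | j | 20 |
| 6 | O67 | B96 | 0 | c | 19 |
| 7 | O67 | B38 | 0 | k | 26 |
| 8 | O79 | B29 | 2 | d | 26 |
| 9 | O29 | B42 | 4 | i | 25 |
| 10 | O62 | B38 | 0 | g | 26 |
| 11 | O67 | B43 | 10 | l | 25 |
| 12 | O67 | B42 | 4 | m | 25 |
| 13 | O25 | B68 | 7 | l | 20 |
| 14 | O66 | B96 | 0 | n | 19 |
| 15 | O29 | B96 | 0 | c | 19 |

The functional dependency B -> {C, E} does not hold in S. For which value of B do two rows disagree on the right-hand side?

B=B29: rows 1, 8 → {C,E} = (2, 26), (2, 26) ✓
B=B79: row 2 → {C,E} = (3, 27) ✓
B=B43: rows 3, 11 → {C,E} = (10, 25), (10, 25) ✓
B=B42: rows 4, 9, 12 → {C,E} takes values {(10, 21), (4, 25)} — violation
B=B68: rows 5, 13 → {C,E} = (7, 20), (7, 20) ✓
B=B96: rows 6, 14, 15 → {C,E} = (0, 19), (0, 19), (0, 19) ✓
B=B38: rows 7, 10 → {C,E} = (0, 26), (0, 26) ✓
The only B value with inconsistent RHS is B=B42.

B42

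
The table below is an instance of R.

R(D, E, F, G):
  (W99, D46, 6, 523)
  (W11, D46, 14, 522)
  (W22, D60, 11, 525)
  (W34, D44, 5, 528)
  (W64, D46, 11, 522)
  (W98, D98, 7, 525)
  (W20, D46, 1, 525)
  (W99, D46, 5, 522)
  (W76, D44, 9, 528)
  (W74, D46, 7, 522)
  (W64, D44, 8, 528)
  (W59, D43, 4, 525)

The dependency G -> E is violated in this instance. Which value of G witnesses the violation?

G=523: 1 row → E = D46 ✓
G=522: 4 rows → E = D46, D46, D46, D46 ✓
G=525: 4 rows → E takes values {D60, D98, D46, D43} — violation
G=528: 3 rows → E = D44, D44, D44 ✓
The only G value with inconsistent E is G=525.

525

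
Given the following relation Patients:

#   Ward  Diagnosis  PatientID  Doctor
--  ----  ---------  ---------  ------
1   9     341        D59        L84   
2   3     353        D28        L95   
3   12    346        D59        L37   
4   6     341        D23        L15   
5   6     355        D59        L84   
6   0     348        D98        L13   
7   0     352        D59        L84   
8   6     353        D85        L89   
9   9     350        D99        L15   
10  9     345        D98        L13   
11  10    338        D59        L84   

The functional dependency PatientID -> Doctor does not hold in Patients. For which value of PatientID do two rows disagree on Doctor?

D59

PatientID=D59: rows 1, 3, 5, 7, 11 → Doctor takes values {L84, L37} — violation
PatientID=D28: row 2 → Doctor = L95 ✓
PatientID=D23: row 4 → Doctor = L15 ✓
PatientID=D98: rows 6, 10 → Doctor = L13, L13 ✓
PatientID=D85: row 8 → Doctor = L89 ✓
PatientID=D99: row 9 → Doctor = L15 ✓
The only PatientID value with inconsistent Doctor is PatientID=D59.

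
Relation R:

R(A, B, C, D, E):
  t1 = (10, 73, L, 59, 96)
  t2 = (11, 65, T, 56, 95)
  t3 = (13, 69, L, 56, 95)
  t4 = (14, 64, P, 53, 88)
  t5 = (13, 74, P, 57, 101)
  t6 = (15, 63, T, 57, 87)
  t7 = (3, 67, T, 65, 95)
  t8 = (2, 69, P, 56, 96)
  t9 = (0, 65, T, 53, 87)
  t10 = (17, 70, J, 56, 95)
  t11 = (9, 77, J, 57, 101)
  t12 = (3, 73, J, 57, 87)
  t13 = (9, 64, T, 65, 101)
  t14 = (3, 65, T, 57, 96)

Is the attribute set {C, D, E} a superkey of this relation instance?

All 14 rows have distinct {C, D, E} values, so {C, D, E} → (all attributes) holds and {C, D, E} is a superkey.

Yes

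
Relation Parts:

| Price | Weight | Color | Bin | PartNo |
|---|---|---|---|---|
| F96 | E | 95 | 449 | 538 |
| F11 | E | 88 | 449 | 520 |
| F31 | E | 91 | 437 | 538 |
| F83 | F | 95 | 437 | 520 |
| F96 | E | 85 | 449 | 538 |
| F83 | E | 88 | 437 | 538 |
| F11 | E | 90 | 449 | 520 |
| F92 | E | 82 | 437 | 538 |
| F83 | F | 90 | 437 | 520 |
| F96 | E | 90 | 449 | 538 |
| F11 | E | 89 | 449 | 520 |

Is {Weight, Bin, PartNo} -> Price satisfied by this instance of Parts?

No

(Weight=E, Bin=449, PartNo=538): 3 rows → Price = F96, F96, F96 ✓
(Weight=E, Bin=449, PartNo=520): 3 rows → Price = F11, F11, F11 ✓
(Weight=E, Bin=437, PartNo=538): 3 rows → Price takes values {F31, F83, F92} — violation
(Weight=F, Bin=437, PartNo=520): 2 rows → Price = F83, F83 ✓
Two rows agree on {Weight, Bin, PartNo} but differ on Price, so {Weight, Bin, PartNo} -> Price does not hold.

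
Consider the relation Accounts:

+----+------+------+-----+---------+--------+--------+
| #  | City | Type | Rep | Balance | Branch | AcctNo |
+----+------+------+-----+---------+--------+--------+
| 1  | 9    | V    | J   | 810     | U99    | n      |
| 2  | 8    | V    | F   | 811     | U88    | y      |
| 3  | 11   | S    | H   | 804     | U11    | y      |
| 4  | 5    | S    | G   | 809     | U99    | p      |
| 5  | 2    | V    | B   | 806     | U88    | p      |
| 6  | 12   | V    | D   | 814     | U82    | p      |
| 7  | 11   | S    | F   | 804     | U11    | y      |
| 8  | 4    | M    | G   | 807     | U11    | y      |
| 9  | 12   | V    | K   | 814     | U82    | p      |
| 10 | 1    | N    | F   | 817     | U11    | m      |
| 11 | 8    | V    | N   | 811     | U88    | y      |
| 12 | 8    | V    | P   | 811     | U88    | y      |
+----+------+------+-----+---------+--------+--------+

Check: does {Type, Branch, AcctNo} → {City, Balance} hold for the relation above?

(Type=V, Branch=U99, AcctNo=n): row 1 → {City,Balance} = (9, 810) ✓
(Type=V, Branch=U88, AcctNo=y): rows 2, 11, 12 → {City,Balance} = (8, 811), (8, 811), (8, 811) ✓
(Type=S, Branch=U11, AcctNo=y): rows 3, 7 → {City,Balance} = (11, 804), (11, 804) ✓
(Type=S, Branch=U99, AcctNo=p): row 4 → {City,Balance} = (5, 809) ✓
(Type=V, Branch=U88, AcctNo=p): row 5 → {City,Balance} = (2, 806) ✓
(Type=V, Branch=U82, AcctNo=p): rows 6, 9 → {City,Balance} = (12, 814), (12, 814) ✓
(Type=M, Branch=U11, AcctNo=y): row 8 → {City,Balance} = (4, 807) ✓
(Type=N, Branch=U11, AcctNo=m): row 10 → {City,Balance} = (1, 817) ✓
Every {Type, Branch, AcctNo} value is associated with a single {City, Balance} value, so {Type, Branch, AcctNo} → {City, Balance} holds.

Yes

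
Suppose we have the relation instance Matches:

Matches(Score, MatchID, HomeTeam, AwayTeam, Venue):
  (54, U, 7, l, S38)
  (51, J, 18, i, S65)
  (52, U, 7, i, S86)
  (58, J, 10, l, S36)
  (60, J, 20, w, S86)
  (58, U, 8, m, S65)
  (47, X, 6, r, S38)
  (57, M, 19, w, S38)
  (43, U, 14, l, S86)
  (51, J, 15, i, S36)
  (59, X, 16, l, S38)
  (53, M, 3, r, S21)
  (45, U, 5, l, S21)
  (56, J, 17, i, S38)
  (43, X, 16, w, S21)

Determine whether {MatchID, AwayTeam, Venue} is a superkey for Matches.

All 15 rows have distinct {MatchID, AwayTeam, Venue} values, so {MatchID, AwayTeam, Venue} → (all attributes) holds and {MatchID, AwayTeam, Venue} is a superkey.

Yes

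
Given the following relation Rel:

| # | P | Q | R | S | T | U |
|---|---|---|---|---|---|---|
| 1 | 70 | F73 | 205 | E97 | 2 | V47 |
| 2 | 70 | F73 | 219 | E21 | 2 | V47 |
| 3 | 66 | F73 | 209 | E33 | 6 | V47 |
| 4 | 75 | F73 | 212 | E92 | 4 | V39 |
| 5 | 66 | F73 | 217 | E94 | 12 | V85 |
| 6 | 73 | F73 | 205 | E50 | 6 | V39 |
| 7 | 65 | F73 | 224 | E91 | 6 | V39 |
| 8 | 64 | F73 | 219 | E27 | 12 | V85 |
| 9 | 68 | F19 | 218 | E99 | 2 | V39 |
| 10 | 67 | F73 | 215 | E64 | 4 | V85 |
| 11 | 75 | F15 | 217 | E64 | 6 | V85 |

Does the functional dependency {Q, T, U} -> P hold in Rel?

No

(Q=F73, T=2, U=V47): rows 1, 2 → P = 70, 70 ✓
(Q=F73, T=6, U=V47): row 3 → P = 66 ✓
(Q=F73, T=4, U=V39): row 4 → P = 75 ✓
(Q=F73, T=12, U=V85): rows 5, 8 → P takes values {66, 64} — violation
(Q=F73, T=6, U=V39): rows 6, 7 → P takes values {73, 65} — violation
(Q=F19, T=2, U=V39): row 9 → P = 68 ✓
(Q=F73, T=4, U=V85): row 10 → P = 67 ✓
(Q=F15, T=6, U=V85): row 11 → P = 75 ✓
Two rows agree on {Q, T, U} but differ on P, so {Q, T, U} -> P does not hold.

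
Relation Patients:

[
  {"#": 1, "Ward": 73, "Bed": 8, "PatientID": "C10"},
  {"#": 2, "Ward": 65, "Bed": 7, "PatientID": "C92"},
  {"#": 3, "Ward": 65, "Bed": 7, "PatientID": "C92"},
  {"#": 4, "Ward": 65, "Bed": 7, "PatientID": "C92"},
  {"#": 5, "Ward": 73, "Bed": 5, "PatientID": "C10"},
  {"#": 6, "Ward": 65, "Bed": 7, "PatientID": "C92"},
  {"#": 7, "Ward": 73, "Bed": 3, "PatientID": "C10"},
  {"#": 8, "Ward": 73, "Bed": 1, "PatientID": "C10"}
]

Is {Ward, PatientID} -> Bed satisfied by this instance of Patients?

(Ward=73, PatientID=C10): rows 1, 5, 7, 8 → Bed takes values {8, 5, 3, 1} — violation
(Ward=65, PatientID=C92): rows 2, 3, 4, 6 → Bed = 7, 7, 7, 7 ✓
Two rows agree on {Ward, PatientID} but differ on Bed, so {Ward, PatientID} -> Bed does not hold.

No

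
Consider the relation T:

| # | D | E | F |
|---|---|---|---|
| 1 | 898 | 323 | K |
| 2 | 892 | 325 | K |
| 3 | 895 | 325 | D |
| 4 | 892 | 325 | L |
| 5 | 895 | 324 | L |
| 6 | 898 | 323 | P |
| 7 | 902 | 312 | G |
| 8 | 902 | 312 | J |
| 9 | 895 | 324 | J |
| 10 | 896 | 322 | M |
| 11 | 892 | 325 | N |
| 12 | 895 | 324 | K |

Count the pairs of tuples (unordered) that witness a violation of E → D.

3

E=323: all 2 rows agree on D — 0 pairs.
E=325: violating pairs (2,3), (3,4), (3,11) — 3 pairs.
E=324: all 3 rows agree on D — 0 pairs.
E=312: all 2 rows agree on D — 0 pairs.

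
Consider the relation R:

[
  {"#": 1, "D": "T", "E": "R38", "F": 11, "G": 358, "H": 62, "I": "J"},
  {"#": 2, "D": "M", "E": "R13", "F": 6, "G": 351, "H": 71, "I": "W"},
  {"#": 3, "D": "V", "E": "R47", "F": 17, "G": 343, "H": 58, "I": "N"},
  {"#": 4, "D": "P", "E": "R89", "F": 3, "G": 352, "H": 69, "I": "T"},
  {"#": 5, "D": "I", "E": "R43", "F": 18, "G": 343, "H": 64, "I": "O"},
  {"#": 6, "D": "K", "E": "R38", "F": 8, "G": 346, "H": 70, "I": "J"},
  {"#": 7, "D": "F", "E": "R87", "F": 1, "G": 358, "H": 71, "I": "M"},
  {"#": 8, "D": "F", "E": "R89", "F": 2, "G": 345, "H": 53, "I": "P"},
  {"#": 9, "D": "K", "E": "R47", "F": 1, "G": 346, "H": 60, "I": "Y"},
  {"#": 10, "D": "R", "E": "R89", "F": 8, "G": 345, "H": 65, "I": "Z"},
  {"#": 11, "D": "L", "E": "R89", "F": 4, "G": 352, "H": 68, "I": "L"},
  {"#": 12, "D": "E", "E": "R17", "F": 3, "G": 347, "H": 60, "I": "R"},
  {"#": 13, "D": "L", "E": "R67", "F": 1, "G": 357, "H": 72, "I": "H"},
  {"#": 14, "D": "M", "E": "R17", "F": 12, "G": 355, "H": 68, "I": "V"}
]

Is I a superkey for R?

Rows 1 and 6 have the same I value I=J but are distinct tuples, so I does not determine every attribute — not a superkey.

No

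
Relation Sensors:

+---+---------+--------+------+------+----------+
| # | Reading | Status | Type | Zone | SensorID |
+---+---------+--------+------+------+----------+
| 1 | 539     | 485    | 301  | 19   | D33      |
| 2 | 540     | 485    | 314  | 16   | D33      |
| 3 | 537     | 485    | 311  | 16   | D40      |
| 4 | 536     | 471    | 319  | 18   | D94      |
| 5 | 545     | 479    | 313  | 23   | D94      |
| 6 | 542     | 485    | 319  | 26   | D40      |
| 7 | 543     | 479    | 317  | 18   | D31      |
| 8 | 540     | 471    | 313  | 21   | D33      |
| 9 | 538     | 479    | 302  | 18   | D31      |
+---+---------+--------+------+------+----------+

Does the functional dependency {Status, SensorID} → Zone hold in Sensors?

(Status=485, SensorID=D33): rows 1, 2 → Zone takes values {19, 16} — violation
(Status=485, SensorID=D40): rows 3, 6 → Zone takes values {16, 26} — violation
(Status=471, SensorID=D94): row 4 → Zone = 18 ✓
(Status=479, SensorID=D94): row 5 → Zone = 23 ✓
(Status=479, SensorID=D31): rows 7, 9 → Zone = 18, 18 ✓
(Status=471, SensorID=D33): row 8 → Zone = 21 ✓
Two rows agree on {Status, SensorID} but differ on Zone, so {Status, SensorID} → Zone does not hold.

No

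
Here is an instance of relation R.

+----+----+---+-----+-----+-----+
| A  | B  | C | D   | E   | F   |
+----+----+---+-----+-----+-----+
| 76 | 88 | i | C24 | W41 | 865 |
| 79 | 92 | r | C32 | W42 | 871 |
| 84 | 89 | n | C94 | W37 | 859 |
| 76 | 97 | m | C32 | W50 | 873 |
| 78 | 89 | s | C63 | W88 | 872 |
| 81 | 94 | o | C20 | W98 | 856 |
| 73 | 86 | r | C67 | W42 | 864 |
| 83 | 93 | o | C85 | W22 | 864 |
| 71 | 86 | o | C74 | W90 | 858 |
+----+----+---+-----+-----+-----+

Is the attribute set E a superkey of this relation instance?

Two distinct rows share E=W42, so E does not determine every attribute — not a superkey.

No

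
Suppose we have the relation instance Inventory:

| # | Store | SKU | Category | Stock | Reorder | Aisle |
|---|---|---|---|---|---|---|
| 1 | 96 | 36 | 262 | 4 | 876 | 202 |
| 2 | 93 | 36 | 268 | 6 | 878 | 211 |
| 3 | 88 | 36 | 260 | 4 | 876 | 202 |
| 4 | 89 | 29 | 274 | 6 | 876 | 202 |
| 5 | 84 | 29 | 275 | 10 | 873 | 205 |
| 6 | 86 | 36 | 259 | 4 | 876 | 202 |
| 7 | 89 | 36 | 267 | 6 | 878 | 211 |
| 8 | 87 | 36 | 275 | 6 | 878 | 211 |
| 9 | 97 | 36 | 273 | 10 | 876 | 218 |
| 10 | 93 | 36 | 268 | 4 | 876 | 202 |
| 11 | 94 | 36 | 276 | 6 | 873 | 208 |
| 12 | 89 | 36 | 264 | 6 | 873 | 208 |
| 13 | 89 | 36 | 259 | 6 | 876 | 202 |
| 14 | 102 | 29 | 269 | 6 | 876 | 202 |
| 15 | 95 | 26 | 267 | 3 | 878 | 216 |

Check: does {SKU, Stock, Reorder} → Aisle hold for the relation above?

(SKU=36, Stock=4, Reorder=876): rows 1, 3, 6, 10 → Aisle = 202, 202, 202, 202 ✓
(SKU=36, Stock=6, Reorder=878): rows 2, 7, 8 → Aisle = 211, 211, 211 ✓
(SKU=29, Stock=6, Reorder=876): rows 4, 14 → Aisle = 202, 202 ✓
(SKU=29, Stock=10, Reorder=873): row 5 → Aisle = 205 ✓
(SKU=36, Stock=10, Reorder=876): row 9 → Aisle = 218 ✓
(SKU=36, Stock=6, Reorder=873): rows 11, 12 → Aisle = 208, 208 ✓
(SKU=36, Stock=6, Reorder=876): row 13 → Aisle = 202 ✓
(SKU=26, Stock=3, Reorder=878): row 15 → Aisle = 216 ✓
Every {SKU, Stock, Reorder} value is associated with a single Aisle value, so {SKU, Stock, Reorder} → Aisle holds.

Yes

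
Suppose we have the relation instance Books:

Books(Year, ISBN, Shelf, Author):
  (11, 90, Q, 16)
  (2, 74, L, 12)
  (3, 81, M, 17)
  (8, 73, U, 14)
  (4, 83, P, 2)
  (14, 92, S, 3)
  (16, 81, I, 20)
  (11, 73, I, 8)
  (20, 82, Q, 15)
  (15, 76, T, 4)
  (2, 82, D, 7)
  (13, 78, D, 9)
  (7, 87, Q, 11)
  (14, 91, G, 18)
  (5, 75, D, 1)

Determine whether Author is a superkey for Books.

All 15 rows have distinct Author values, so Author → (all attributes) holds and Author is a superkey.

Yes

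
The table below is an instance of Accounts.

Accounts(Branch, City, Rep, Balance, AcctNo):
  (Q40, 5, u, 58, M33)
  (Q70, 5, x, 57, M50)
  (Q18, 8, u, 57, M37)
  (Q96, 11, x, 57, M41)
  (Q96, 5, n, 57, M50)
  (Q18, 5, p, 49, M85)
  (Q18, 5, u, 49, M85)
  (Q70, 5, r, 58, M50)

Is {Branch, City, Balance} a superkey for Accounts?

Two distinct rows share (Branch=Q18, City=5, Balance=49), so {Branch, City, Balance} does not determine every attribute — not a superkey.

No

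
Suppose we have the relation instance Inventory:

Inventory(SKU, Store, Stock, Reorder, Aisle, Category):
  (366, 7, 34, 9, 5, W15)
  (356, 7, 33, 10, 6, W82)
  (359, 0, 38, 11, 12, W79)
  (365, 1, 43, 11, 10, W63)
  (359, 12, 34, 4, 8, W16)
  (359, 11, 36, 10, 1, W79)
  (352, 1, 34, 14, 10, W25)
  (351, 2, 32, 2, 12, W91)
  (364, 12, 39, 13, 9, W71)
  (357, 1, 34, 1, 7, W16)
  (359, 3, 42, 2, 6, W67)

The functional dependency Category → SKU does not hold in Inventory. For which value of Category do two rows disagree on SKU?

Category=W15: 1 row → SKU = 366 ✓
Category=W82: 1 row → SKU = 356 ✓
Category=W79: 2 rows → SKU = 359, 359 ✓
Category=W63: 1 row → SKU = 365 ✓
Category=W16: 2 rows → SKU takes values {359, 357} — violation
Category=W25: 1 row → SKU = 352 ✓
Category=W91: 1 row → SKU = 351 ✓
Category=W71: 1 row → SKU = 364 ✓
Category=W67: 1 row → SKU = 359 ✓
The only Category value with inconsistent SKU is Category=W16.

W16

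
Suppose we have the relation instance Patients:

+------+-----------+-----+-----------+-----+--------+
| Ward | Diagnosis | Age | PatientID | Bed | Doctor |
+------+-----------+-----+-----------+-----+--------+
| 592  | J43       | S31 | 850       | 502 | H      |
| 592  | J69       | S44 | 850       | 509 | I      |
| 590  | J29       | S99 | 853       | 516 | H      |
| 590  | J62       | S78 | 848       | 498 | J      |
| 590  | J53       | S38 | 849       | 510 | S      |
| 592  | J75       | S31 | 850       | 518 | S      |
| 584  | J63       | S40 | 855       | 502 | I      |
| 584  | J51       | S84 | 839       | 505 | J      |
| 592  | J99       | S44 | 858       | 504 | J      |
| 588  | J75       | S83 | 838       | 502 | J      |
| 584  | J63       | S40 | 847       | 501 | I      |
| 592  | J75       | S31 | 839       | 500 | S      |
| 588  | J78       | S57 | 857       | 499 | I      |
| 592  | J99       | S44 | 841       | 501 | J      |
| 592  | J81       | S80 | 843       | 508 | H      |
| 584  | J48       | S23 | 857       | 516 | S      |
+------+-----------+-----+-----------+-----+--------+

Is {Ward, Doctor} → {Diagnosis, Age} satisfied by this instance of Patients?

No

(Ward=592, Doctor=H): 2 rows → {Diagnosis,Age} takes values {(J43, S31), (J81, S80)} — violation
(Ward=592, Doctor=I): 1 row → {Diagnosis,Age} = (J69, S44) ✓
(Ward=590, Doctor=H): 1 row → {Diagnosis,Age} = (J29, S99) ✓
(Ward=590, Doctor=J): 1 row → {Diagnosis,Age} = (J62, S78) ✓
(Ward=590, Doctor=S): 1 row → {Diagnosis,Age} = (J53, S38) ✓
(Ward=592, Doctor=S): 2 rows → {Diagnosis,Age} = (J75, S31), (J75, S31) ✓
(Ward=584, Doctor=I): 2 rows → {Diagnosis,Age} = (J63, S40), (J63, S40) ✓
(Ward=584, Doctor=J): 1 row → {Diagnosis,Age} = (J51, S84) ✓
(Ward=592, Doctor=J): 2 rows → {Diagnosis,Age} = (J99, S44), (J99, S44) ✓
(Ward=588, Doctor=J): 1 row → {Diagnosis,Age} = (J75, S83) ✓
(Ward=588, Doctor=I): 1 row → {Diagnosis,Age} = (J78, S57) ✓
(Ward=584, Doctor=S): 1 row → {Diagnosis,Age} = (J48, S23) ✓
Two rows agree on {Ward, Doctor} but differ on {Diagnosis, Age}, so {Ward, Doctor} → {Diagnosis, Age} does not hold.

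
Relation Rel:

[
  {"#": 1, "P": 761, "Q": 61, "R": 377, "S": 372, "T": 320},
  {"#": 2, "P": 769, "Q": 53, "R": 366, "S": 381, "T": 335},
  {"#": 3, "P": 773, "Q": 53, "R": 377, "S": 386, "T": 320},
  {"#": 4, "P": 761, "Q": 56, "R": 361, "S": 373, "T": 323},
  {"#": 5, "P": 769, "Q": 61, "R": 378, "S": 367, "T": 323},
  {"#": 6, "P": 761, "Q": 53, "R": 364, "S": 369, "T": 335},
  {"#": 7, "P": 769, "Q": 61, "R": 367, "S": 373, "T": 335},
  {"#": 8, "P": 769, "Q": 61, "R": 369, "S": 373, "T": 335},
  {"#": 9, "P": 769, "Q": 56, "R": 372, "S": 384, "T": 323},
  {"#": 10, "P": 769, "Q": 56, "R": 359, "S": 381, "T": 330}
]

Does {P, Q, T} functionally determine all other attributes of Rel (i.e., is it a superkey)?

No

Rows 7 and 8 have the same {P, Q, T} value (P=769, Q=61, T=335) but are distinct tuples, so {P, Q, T} does not determine every attribute — not a superkey.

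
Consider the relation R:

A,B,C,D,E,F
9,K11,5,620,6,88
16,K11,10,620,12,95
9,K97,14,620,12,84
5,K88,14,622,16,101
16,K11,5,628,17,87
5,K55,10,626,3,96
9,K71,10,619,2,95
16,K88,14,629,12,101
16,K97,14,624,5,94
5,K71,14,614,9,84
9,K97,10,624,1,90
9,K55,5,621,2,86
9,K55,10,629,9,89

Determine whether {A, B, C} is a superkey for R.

All 13 rows have distinct {A, B, C} values, so {A, B, C} → (all attributes) holds and {A, B, C} is a superkey.

Yes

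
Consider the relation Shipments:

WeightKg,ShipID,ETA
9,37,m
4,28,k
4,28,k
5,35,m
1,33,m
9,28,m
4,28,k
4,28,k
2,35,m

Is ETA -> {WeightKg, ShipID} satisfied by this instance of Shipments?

ETA=m: 5 rows → {WeightKg,ShipID} takes values {(9, 37), (5, 35), (1, 33), (9, 28), (2, 35)} — violation
ETA=k: 4 rows → {WeightKg,ShipID} = (4, 28), (4, 28), (4, 28), (4, 28) ✓
Two rows agree on ETA but differ on {WeightKg, ShipID}, so ETA -> {WeightKg, ShipID} does not hold.

No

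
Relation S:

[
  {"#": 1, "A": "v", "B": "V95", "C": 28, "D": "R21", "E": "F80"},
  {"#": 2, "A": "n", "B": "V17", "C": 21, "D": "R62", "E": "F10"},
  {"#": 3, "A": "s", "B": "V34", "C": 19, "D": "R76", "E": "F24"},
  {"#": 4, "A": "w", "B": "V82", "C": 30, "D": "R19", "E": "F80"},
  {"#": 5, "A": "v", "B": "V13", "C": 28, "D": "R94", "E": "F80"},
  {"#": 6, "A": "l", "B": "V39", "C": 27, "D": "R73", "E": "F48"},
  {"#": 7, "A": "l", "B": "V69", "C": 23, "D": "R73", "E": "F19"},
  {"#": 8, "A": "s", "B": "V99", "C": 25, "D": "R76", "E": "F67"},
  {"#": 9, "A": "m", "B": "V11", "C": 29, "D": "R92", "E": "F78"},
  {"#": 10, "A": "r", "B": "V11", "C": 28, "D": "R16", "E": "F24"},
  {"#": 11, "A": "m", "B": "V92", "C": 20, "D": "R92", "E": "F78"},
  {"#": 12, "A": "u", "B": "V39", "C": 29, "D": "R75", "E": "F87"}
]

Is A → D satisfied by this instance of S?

A=v: rows 1, 5 → D takes values {R21, R94} — violation
A=n: row 2 → D = R62 ✓
A=s: rows 3, 8 → D = R76, R76 ✓
A=w: row 4 → D = R19 ✓
A=l: rows 6, 7 → D = R73, R73 ✓
A=m: rows 9, 11 → D = R92, R92 ✓
A=r: row 10 → D = R16 ✓
A=u: row 12 → D = R75 ✓
Two rows agree on A but differ on D, so A → D does not hold.

No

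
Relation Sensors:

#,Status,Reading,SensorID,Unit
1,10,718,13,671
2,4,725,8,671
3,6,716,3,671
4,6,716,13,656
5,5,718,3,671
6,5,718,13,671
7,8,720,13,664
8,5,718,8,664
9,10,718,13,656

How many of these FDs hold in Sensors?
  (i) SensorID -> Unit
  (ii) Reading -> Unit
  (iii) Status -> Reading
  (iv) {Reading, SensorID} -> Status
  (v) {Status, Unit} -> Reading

(i) SensorID -> Unit: SensorID=13: rows 1, 4, 6, 7, 9 → Unit takes values {671, 656, 664} — violation; SensorID=8: rows 2, 8 → Unit takes values {671, 664} — violation — fails.
(ii) Reading -> Unit: Reading=718: rows 1, 5, 6, 8, 9 → Unit takes values {671, 664, 656} — violation; Reading=716: rows 3, 4 → Unit takes values {671, 656} — violation — fails.
(iii) Status -> Reading: every LHS value maps to a single RHS value — holds.
(iv) {Reading, SensorID} -> Status: (Reading=718, SensorID=13): rows 1, 6, 9 → Status takes values {10, 5} — violation — fails.
(v) {Status, Unit} -> Reading: every LHS value maps to a single RHS value — holds.
2 of the 5 dependencies hold.

2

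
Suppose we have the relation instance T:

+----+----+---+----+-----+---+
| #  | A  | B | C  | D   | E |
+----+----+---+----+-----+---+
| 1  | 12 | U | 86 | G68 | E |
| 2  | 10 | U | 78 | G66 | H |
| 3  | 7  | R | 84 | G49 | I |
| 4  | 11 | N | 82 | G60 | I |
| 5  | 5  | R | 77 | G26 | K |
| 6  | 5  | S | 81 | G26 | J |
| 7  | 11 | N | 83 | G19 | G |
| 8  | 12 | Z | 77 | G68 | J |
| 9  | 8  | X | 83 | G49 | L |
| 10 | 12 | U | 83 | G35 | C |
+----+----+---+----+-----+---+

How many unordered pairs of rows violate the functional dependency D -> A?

1

D=G68: all 2 rows agree on A — 0 pairs.
D=G49: violating pairs (3,9) — 1 pair.
D=G26: all 2 rows agree on A — 0 pairs.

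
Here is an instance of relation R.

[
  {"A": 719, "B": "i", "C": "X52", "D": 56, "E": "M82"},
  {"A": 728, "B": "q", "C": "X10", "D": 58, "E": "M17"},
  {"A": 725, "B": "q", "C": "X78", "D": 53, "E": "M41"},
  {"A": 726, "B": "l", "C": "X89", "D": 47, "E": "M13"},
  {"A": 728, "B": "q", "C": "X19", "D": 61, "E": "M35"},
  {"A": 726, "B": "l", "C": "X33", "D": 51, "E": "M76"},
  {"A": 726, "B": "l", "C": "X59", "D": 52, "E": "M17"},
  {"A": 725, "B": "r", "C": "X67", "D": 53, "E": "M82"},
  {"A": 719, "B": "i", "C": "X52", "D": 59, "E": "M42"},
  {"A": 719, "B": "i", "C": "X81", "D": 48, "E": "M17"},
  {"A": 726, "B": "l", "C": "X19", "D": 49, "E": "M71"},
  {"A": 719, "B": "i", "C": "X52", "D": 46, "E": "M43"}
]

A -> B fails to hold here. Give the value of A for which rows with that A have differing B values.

A=719: 4 rows → B = i, i, i, i ✓
A=728: 2 rows → B = q, q ✓
A=725: 2 rows → B takes values {q, r} — violation
A=726: 4 rows → B = l, l, l, l ✓
The only A value with inconsistent B is A=725.

725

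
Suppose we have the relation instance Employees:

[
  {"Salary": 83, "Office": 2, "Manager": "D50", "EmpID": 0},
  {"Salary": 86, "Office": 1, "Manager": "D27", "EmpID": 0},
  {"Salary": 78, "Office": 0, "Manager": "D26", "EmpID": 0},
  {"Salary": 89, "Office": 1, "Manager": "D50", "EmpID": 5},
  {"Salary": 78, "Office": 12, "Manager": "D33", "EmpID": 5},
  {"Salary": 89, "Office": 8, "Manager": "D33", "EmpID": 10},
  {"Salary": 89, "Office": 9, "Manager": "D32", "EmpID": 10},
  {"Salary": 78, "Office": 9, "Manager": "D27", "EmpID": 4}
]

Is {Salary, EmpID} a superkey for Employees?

Two distinct rows share (Salary=89, EmpID=10), so {Salary, EmpID} does not determine every attribute — not a superkey.

No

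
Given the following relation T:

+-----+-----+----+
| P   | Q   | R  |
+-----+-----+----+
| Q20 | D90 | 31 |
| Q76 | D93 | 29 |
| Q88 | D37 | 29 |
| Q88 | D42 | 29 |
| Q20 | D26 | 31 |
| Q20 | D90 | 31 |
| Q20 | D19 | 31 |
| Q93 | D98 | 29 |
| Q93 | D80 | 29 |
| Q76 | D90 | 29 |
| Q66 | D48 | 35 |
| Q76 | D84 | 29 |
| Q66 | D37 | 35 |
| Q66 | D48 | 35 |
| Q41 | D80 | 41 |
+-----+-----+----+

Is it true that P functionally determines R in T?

P=Q20: 4 rows → R = 31, 31, 31, 31 ✓
P=Q76: 3 rows → R = 29, 29, 29 ✓
P=Q88: 2 rows → R = 29, 29 ✓
P=Q93: 2 rows → R = 29, 29 ✓
P=Q66: 3 rows → R = 35, 35, 35 ✓
P=Q41: 1 row → R = 41 ✓
Every P value is associated with a single R value, so P → R holds.

Yes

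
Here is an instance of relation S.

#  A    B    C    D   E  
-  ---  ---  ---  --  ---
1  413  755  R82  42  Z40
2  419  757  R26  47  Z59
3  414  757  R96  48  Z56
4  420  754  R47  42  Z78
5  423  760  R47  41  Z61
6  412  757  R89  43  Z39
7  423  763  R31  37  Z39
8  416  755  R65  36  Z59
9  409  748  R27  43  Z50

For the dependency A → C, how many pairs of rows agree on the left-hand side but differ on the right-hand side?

1

A=423: violating pairs (5,7) — 1 pair.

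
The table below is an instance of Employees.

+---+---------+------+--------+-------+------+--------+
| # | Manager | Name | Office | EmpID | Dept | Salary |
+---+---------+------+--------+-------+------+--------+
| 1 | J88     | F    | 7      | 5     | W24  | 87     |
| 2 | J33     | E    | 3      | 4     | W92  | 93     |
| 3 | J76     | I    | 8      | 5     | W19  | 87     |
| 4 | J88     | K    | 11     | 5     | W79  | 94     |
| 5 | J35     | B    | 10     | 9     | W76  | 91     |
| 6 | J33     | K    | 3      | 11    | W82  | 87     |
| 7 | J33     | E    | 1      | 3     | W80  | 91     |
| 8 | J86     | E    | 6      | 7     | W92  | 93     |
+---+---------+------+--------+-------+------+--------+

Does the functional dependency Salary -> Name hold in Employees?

Salary=87: rows 1, 3, 6 → Name takes values {F, I, K} — violation
Salary=93: rows 2, 8 → Name = E, E ✓
Salary=94: row 4 → Name = K ✓
Salary=91: rows 5, 7 → Name takes values {B, E} — violation
Two rows agree on Salary but differ on Name, so Salary -> Name does not hold.

No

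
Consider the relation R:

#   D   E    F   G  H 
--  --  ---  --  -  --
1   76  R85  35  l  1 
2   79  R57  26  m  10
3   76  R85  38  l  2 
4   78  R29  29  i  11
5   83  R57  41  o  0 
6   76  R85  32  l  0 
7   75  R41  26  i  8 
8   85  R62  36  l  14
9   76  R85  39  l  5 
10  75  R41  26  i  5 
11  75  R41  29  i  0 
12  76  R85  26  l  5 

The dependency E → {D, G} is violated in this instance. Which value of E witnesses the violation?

R57

E=R85: rows 1, 3, 6, 9, 12 → {D,G} = (76, l), (76, l), (76, l), (76, l), (76, l) ✓
E=R57: rows 2, 5 → {D,G} takes values {(79, m), (83, o)} — violation
E=R29: row 4 → {D,G} = (78, i) ✓
E=R41: rows 7, 10, 11 → {D,G} = (75, i), (75, i), (75, i) ✓
E=R62: row 8 → {D,G} = (85, l) ✓
The only E value with inconsistent RHS is E=R57.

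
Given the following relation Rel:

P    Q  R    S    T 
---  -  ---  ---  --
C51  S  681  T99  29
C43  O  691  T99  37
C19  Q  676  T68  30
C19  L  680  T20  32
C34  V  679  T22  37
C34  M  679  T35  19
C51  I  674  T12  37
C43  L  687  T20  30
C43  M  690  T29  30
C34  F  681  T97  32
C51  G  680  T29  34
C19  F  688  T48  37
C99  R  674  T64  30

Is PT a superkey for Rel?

No

Two distinct rows share (P=C43, T=30), so PT does not determine every attribute — not a superkey.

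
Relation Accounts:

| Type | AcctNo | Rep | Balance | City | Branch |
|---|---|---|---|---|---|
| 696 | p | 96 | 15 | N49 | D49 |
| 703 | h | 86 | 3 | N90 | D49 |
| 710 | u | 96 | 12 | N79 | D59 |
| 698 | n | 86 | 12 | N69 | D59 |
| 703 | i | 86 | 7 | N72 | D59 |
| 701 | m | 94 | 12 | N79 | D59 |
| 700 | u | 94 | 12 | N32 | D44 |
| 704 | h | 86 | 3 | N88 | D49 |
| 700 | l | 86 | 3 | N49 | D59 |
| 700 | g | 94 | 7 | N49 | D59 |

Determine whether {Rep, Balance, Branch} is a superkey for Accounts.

Two distinct rows share (Rep=86, Balance=3, Branch=D49), so {Rep, Balance, Branch} does not determine every attribute — not a superkey.

No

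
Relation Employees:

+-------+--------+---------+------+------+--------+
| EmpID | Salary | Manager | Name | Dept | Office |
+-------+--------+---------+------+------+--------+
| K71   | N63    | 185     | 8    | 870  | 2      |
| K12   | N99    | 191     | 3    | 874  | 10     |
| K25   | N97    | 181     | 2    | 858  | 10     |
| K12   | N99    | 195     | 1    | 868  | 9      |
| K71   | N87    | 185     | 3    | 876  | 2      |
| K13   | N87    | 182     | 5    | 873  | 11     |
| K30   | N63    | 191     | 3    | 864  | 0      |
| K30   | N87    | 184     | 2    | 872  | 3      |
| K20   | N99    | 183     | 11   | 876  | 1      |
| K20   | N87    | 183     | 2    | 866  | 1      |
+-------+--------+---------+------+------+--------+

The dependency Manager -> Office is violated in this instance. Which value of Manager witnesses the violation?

Manager=185: 2 rows → Office = 2, 2 ✓
Manager=191: 2 rows → Office takes values {10, 0} — violation
Manager=181: 1 row → Office = 10 ✓
Manager=195: 1 row → Office = 9 ✓
Manager=182: 1 row → Office = 11 ✓
Manager=184: 1 row → Office = 3 ✓
Manager=183: 2 rows → Office = 1, 1 ✓
The only Manager value with inconsistent Office is Manager=191.

191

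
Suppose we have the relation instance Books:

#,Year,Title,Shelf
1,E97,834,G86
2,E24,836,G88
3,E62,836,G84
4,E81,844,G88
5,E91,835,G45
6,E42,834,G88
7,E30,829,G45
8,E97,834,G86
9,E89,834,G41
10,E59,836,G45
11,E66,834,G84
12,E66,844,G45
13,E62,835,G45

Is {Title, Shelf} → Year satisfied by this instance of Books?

(Title=834, Shelf=G86): rows 1, 8 → Year = E97, E97 ✓
(Title=836, Shelf=G88): row 2 → Year = E24 ✓
(Title=836, Shelf=G84): row 3 → Year = E62 ✓
(Title=844, Shelf=G88): row 4 → Year = E81 ✓
(Title=835, Shelf=G45): rows 5, 13 → Year takes values {E91, E62} — violation
(Title=834, Shelf=G88): row 6 → Year = E42 ✓
(Title=829, Shelf=G45): row 7 → Year = E30 ✓
(Title=834, Shelf=G41): row 9 → Year = E89 ✓
(Title=836, Shelf=G45): row 10 → Year = E59 ✓
(Title=834, Shelf=G84): row 11 → Year = E66 ✓
(Title=844, Shelf=G45): row 12 → Year = E66 ✓
Two rows agree on {Title, Shelf} but differ on Year, so {Title, Shelf} → Year does not hold.

No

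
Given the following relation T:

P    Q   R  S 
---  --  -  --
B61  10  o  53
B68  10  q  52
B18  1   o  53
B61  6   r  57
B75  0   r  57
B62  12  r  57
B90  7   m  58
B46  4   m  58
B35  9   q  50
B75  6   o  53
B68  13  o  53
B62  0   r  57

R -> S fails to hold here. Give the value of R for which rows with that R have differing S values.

R=o: 4 rows → S = 53, 53, 53, 53 ✓
R=q: 2 rows → S takes values {52, 50} — violation
R=r: 4 rows → S = 57, 57, 57, 57 ✓
R=m: 2 rows → S = 58, 58 ✓
The only R value with inconsistent S is R=q.

q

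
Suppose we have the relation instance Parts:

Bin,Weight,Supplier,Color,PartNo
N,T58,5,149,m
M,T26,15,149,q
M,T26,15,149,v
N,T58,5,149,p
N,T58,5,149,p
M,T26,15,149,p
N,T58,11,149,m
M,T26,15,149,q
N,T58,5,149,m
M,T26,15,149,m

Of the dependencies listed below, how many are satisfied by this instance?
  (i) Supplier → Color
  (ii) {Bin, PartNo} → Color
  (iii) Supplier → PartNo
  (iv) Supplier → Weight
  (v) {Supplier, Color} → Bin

4

(i) Supplier → Color: every LHS value maps to a single RHS value — holds.
(ii) {Bin, PartNo} → Color: every LHS value maps to a single RHS value — holds.
(iii) Supplier → PartNo: Supplier=5: 4 rows → PartNo takes values {m, p} — violation; Supplier=15: 5 rows → PartNo takes values {q, v, p, m} — violation — fails.
(iv) Supplier → Weight: every LHS value maps to a single RHS value — holds.
(v) {Supplier, Color} → Bin: every LHS value maps to a single RHS value — holds.
4 of the 5 dependencies hold.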